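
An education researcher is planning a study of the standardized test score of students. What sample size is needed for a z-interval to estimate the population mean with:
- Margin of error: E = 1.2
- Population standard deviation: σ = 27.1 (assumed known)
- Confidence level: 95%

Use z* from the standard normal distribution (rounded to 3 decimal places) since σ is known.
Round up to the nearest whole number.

Using z* since population σ is known (z-interval formula).

For 95% confidence, z* = 1.96 (from standard normal table)

Sample size formula for z-interval: n = (z*σ/E)²

n = (1.96 × 27.1 / 1.2)²
  = (44.263333)²
  = 1959.2427

Round up to the nearest whole number: n = 1960

1960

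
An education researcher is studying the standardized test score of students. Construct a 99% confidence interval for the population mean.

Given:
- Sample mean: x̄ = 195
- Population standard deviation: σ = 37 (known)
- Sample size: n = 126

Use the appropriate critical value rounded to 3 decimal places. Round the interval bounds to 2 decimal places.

The population standard deviation σ is known, so use a z-interval (standard normal critical value).

For 99% confidence, z* = 2.576 (from standard normal table)

Standard error: SE = σ/√n = 37/√126 = 3.296222

Margin of error: E = z* × SE = 2.576 × 3.296222 = 8.4911

Z-interval: x̄ ± E = 195 ± 8.4911 = (186.5089, 203.4911)

Rounded to 2 decimal places:

(186.51, 203.49)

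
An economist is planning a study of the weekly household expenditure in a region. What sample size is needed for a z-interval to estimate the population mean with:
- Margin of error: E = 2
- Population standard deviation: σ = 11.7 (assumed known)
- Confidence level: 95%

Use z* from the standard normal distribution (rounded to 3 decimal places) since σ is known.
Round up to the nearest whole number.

Using z* since population σ is known (z-interval formula).

For 95% confidence, z* = 1.96 (from standard normal table)

Sample size formula for z-interval: n = (z*σ/E)²

n = (1.96 × 11.7 / 2)²
  = (11.466000)²
  = 131.4692

Round up to the nearest whole number: n = 132

132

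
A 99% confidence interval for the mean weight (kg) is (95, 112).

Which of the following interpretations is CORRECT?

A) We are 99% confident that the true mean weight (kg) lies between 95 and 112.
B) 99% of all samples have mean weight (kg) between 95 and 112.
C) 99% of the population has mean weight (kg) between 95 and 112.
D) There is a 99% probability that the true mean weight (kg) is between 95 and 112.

A confidence interval represents our confidence in the procedure, not a probability statement about the parameter.

Key concept: If we repeated this sampling process many times and computed a 99% CI each time, about 99% of those intervals would contain the true population parameter.

For this specific interval (95, 112):
- Midpoint (point estimate): 103.5
- Margin of error: 8.5

The correct interpretation is the one stating confidence that the true parameter lies in the interval — option A.

A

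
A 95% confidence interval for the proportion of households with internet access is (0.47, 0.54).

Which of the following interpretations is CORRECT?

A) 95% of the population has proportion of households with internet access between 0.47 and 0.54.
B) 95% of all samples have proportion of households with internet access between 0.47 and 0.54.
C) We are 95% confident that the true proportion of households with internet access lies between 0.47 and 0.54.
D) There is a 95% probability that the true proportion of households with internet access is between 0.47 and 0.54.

A confidence interval represents our confidence in the procedure, not a probability statement about the parameter.

Key concept: If we repeated this sampling process many times and computed a 95% CI each time, about 95% of those intervals would contain the true population parameter.

For this specific interval (0.47, 0.54):
- Midpoint (point estimate): 0.505
- Margin of error: 0.035

The correct interpretation is the one stating confidence that the true parameter lies in the interval — option C.

C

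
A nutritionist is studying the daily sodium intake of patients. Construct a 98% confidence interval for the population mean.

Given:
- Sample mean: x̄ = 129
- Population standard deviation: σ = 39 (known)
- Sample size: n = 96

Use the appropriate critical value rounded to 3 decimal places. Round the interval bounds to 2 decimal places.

The population standard deviation σ is known, so use a z-interval (standard normal critical value).

For 98% confidence, z* = 2.326 (from standard normal table)

Standard error: SE = σ/√n = 39/√96 = 3.980421

Margin of error: E = z* × SE = 2.326 × 3.980421 = 9.2585

Z-interval: x̄ ± E = 129 ± 9.2585 = (119.7415, 138.2585)

Rounded to 2 decimal places:

(119.74, 138.26)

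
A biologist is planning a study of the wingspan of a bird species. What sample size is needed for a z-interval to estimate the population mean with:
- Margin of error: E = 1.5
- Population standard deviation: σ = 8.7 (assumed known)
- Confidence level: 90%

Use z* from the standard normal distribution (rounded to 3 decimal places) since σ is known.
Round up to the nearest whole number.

Using z* since population σ is known (z-interval formula).

For 90% confidence, z* = 1.645 (from standard normal table)

Sample size formula for z-interval: n = (z*σ/E)²

n = (1.645 × 8.7 / 1.5)²
  = (9.541000)²
  = 91.0307

Round up to the nearest whole number: n = 92

92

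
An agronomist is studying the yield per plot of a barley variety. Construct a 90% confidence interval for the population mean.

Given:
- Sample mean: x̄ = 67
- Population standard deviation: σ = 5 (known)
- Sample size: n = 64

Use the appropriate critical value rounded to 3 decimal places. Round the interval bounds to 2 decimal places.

The population standard deviation σ is known, so use a z-interval (standard normal critical value).

For 90% confidence, z* = 1.645 (from standard normal table)

Standard error: SE = σ/√n = 5/√64 = 0.625000

Margin of error: E = z* × SE = 1.645 × 0.625000 = 1.0281

Z-interval: x̄ ± E = 67 ± 1.0281 = (65.9719, 68.0281)

Rounded to 2 decimal places:

(65.97, 68.03)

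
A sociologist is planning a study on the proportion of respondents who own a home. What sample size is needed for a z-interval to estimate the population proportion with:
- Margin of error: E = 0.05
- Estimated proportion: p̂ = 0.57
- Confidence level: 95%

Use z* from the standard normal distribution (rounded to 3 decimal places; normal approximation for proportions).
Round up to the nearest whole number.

Using z* for proportion z-interval (normal approximation).

For 95% confidence, z* = 1.96 (from standard normal table)

Sample size formula for proportion z-interval: n = z*²p̂(1-p̂)/E²

n = 1.96² × 0.57 × 0.43 / 0.05²
  = 3.8416 × 0.2451 / 0.0025
  = 376.6305

Round up to the nearest whole number: n = 377

377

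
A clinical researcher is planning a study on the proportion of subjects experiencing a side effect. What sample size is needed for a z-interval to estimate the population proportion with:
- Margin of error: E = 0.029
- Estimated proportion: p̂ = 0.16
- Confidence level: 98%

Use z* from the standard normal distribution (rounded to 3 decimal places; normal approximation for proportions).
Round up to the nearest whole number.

Using z* for proportion z-interval (normal approximation).

For 98% confidence, z* = 2.326 (from standard normal table)

Sample size formula for proportion z-interval: n = z*²p̂(1-p̂)/E²

n = 2.326² × 0.16 × 0.84 / 0.029²
  = 5.410276 × 0.1344 / 0.000841
  = 864.6149

Round up to the nearest whole number: n = 865

865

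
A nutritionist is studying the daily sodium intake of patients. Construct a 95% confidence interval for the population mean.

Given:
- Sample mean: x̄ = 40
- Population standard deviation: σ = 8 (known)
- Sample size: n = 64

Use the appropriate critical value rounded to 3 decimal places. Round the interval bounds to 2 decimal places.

The population standard deviation σ is known, so use a z-interval (standard normal critical value).

For 95% confidence, z* = 1.96 (from standard normal table)

Standard error: SE = σ/√n = 8/√64 = 1.000000

Margin of error: E = z* × SE = 1.96 × 1.000000 = 1.9600

Z-interval: x̄ ± E = 40 ± 1.9600 = (38.0400, 41.9600)

Rounded to 2 decimal places:

(38.04, 41.96)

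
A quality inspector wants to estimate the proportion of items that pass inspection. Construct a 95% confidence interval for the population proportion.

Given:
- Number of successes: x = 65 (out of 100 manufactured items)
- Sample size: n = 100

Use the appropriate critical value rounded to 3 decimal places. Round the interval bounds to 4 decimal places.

Sample proportion: p̂ = 65/100 = 0.650000

Check conditions for normal approximation:
  np̂ = 65 ≥ 10 ✓
  n(1-p̂) = 35 ≥ 10 ✓

The sample is large enough, so use a z-interval (normal approximation) for the proportion.

For 95% confidence, z* = 1.96 (from standard normal table)

Standard error: SE = √(p̂(1-p̂)/n) = √(0.650000×0.350000/100) = 0.04769696

Margin of error: E = z* × SE = 1.96 × 0.04769696 = 0.093486

Z-interval: p̂ ± E = 0.650000 ± 0.093486 = (0.556514, 0.743486)

Rounded to 4 decimal places:

(0.5565, 0.7435)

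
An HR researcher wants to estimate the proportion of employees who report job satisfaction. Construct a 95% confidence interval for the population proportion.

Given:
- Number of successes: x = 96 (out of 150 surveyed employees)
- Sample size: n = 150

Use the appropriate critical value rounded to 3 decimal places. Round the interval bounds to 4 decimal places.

Sample proportion: p̂ = 96/150 = 0.640000

Check conditions for normal approximation:
  np̂ = 96 ≥ 10 ✓
  n(1-p̂) = 54 ≥ 10 ✓

The sample is large enough, so use a z-interval (normal approximation) for the proportion.

For 95% confidence, z* = 1.96 (from standard normal table)

Standard error: SE = √(p̂(1-p̂)/n) = √(0.640000×0.360000/150) = 0.03919184

Margin of error: E = z* × SE = 1.96 × 0.03919184 = 0.076816

Z-interval: p̂ ± E = 0.640000 ± 0.076816 = (0.563184, 0.716816)

Rounded to 4 decimal places:

(0.5632, 0.7168)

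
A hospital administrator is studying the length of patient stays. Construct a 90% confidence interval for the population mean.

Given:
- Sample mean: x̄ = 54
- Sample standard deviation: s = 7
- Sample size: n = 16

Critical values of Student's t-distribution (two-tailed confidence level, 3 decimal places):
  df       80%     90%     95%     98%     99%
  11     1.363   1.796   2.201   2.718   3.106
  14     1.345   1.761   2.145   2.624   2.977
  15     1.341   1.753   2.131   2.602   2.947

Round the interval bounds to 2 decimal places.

The population standard deviation σ is unknown (only the sample standard deviation s is given), so use a t-interval with df = n - 1 = 16 - 1 = 15.

For 90% confidence with df = 15, t* = 1.753 (from t-table)

Standard error: SE = s/√n = 7/√16 = 1.750000

Margin of error: E = t* × SE = 1.753 × 1.750000 = 3.0677

T-interval: x̄ ± E = 54 ± 3.0677 = (50.9323, 57.0677)

Rounded to 2 decimal places:

(50.93, 57.07)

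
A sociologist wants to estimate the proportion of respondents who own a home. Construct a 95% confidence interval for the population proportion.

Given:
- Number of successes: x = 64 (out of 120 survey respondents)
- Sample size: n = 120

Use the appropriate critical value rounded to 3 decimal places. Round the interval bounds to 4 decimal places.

Sample proportion: p̂ = 64/120 = 0.533333

Check conditions for normal approximation:
  np̂ = 64 ≥ 10 ✓
  n(1-p̂) = 56 ≥ 10 ✓

The sample is large enough, so use a z-interval (normal approximation) for the proportion.

For 95% confidence, z* = 1.96 (from standard normal table)

Standard error: SE = √(p̂(1-p̂)/n) = √(0.533333×0.466667/120) = 0.04554200

Margin of error: E = z* × SE = 1.96 × 0.04554200 = 0.089262

Z-interval: p̂ ± E = 0.533333 ± 0.089262 = (0.444071, 0.622596)

Rounded to 4 decimal places:

(0.4441, 0.6226)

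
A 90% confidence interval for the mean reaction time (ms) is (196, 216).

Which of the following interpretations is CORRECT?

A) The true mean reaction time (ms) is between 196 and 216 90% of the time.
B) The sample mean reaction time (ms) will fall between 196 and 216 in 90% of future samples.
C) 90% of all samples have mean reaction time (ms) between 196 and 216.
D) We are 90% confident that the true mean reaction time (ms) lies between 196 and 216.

A confidence interval represents our confidence in the procedure, not a probability statement about the parameter.

Key concept: If we repeated this sampling process many times and computed a 90% CI each time, about 90% of those intervals would contain the true population parameter.

For this specific interval (196, 216):
- Midpoint (point estimate): 206
- Margin of error: 10

The correct interpretation is the one stating confidence that the true parameter lies in the interval — option D.

D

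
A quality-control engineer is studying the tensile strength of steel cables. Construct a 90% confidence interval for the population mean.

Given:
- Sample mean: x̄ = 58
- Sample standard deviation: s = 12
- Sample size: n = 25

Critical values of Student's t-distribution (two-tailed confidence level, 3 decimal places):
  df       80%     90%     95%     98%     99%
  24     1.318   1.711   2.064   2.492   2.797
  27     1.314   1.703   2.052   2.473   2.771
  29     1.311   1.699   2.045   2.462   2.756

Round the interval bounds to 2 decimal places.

The population standard deviation σ is unknown (only the sample standard deviation s is given), so use a t-interval with df = n - 1 = 25 - 1 = 24.

For 90% confidence with df = 24, t* = 1.711 (from t-table)

Standard error: SE = s/√n = 12/√25 = 2.400000

Margin of error: E = t* × SE = 1.711 × 2.400000 = 4.1064

T-interval: x̄ ± E = 58 ± 4.1064 = (53.8936, 62.1064)

Rounded to 2 decimal places:

(53.89, 62.11)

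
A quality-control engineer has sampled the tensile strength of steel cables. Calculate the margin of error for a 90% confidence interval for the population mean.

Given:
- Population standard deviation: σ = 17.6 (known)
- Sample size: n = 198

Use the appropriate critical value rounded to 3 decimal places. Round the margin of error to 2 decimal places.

The population standard deviation σ is known, so use the z-interval margin of error formula.

For 90% confidence, z* = 1.645 (from standard normal table)

Margin of error formula for z-interval: E = z* × σ/√n

E = 1.645 × 17.6/√198
  = 1.645 × 1.250778
  = 2.0575

Rounded to 2 decimal places:

2.06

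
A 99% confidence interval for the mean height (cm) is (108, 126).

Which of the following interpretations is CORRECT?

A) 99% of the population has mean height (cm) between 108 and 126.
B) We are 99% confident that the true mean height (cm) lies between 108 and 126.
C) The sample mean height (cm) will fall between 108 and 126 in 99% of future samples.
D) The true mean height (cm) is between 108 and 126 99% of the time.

A confidence interval represents our confidence in the procedure, not a probability statement about the parameter.

Key concept: If we repeated this sampling process many times and computed a 99% CI each time, about 99% of those intervals would contain the true population parameter.

For this specific interval (108, 126):
- Midpoint (point estimate): 117
- Margin of error: 9

The correct interpretation is the one stating confidence that the true parameter lies in the interval — option B.

B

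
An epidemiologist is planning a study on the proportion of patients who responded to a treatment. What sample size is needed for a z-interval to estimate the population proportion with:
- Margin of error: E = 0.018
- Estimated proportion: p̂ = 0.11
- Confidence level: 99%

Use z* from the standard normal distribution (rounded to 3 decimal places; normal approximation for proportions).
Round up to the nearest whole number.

Using z* for proportion z-interval (normal approximation).

For 99% confidence, z* = 2.576 (from standard normal table)

Sample size formula for proportion z-interval: n = z*²p̂(1-p̂)/E²

n = 2.576² × 0.11 × 0.89 / 0.018²
  = 6.635776 × 0.0979 / 0.000324
  = 2005.0694

Round up to the nearest whole number: n = 2006

2006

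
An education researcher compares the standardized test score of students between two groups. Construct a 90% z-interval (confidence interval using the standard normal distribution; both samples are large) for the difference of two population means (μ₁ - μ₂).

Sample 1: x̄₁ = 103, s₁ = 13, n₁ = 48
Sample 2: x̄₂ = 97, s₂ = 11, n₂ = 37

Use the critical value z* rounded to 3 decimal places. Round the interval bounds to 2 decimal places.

Both samples are large (n₁ = 48 ≥ 30, n₂ = 37 ≥ 30), so a z-interval for the difference of means applies.

Point estimate: x̄₁ - x̄₂ = 103 - 97 = 6

Standard error: SE = √(s₁²/n₁ + s₂²/n₂)
= √(13²/48 + 11²/37)
= √(3.520833 + 3.270270)
= 2.605975

For 90% confidence, z* = 1.645 (from standard normal table)
Margin of error: E = z* × SE = 1.645 × 2.605975 = 4.2868

Z-interval: (x̄₁ - x̄₂) ± E = 6 ± 4.2868 = (1.7132, 10.2868)

Rounded to 2 decimal places:

(1.71, 10.29)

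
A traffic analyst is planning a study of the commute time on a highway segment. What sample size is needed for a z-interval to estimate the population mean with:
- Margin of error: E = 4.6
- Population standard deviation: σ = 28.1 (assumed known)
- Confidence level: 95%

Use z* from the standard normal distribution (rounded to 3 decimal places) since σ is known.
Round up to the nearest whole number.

Using z* since population σ is known (z-interval formula).

For 95% confidence, z* = 1.96 (from standard normal table)

Sample size formula for z-interval: n = (z*σ/E)²

n = (1.96 × 28.1 / 4.6)²
  = (11.973043)²
  = 143.3538

Round up to the nearest whole number: n = 144

144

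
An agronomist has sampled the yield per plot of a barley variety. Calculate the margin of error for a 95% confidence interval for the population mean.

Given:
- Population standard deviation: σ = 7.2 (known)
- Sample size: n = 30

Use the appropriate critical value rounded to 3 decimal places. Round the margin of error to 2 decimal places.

The population standard deviation σ is known, so use the z-interval margin of error formula.

For 95% confidence, z* = 1.96 (from standard normal table)

Margin of error formula for z-interval: E = z* × σ/√n

E = 1.96 × 7.2/√30
  = 1.96 × 1.314534
  = 2.5765

Rounded to 2 decimal places:

2.58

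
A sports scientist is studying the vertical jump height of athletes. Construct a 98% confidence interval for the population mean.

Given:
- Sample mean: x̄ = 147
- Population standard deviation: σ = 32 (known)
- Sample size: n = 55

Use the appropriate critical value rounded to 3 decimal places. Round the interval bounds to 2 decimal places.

The population standard deviation σ is known, so use a z-interval (standard normal critical value).

For 98% confidence, z* = 2.326 (from standard normal table)

Standard error: SE = σ/√n = 32/√55 = 4.314879

Margin of error: E = z* × SE = 2.326 × 4.314879 = 10.0364

Z-interval: x̄ ± E = 147 ± 10.0364 = (136.9636, 157.0364)

Rounded to 2 decimal places:

(136.96, 157.04)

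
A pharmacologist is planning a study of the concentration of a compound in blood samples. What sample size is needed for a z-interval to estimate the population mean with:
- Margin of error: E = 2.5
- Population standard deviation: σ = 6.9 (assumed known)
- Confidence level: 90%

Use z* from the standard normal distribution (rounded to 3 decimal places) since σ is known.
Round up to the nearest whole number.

Using z* since population σ is known (z-interval formula).

For 90% confidence, z* = 1.645 (from standard normal table)

Sample size formula for z-interval: n = (z*σ/E)²

n = (1.645 × 6.9 / 2.5)²
  = (4.540200)²
  = 20.6134

Round up to the nearest whole number: n = 21

21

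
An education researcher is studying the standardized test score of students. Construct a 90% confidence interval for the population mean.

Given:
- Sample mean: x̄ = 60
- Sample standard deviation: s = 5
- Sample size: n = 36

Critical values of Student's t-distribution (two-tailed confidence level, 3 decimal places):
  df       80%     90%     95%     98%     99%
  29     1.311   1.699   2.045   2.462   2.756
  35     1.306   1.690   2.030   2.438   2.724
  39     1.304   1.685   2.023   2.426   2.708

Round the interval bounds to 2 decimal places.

The population standard deviation σ is unknown (only the sample standard deviation s is given), so use a t-interval with df = n - 1 = 36 - 1 = 35.

For 90% confidence with df = 35, t* = 1.690 (from t-table)

Standard error: SE = s/√n = 5/√36 = 0.833333

Margin of error: E = t* × SE = 1.690 × 0.833333 = 1.4083

T-interval: x̄ ± E = 60 ± 1.4083 = (58.5917, 61.4083)

Rounded to 2 decimal places:

(58.59, 61.41)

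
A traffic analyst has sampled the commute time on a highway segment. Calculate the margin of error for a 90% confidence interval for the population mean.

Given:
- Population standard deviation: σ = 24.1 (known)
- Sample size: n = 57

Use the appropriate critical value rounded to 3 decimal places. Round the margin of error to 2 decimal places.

The population standard deviation σ is known, so use the z-interval margin of error formula.

For 90% confidence, z* = 1.645 (from standard normal table)

Margin of error formula for z-interval: E = z* × σ/√n

E = 1.645 × 24.1/√57
  = 1.645 × 3.192123
  = 5.2510

Rounded to 2 decimal places:

5.25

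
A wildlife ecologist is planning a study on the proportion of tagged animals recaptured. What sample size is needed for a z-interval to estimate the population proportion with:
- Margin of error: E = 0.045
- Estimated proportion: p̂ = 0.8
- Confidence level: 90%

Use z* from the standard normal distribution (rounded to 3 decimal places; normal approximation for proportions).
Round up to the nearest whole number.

Using z* for proportion z-interval (normal approximation).

For 90% confidence, z* = 1.645 (from standard normal table)

Sample size formula for proportion z-interval: n = z*²p̂(1-p̂)/E²

n = 1.645² × 0.8 × 0.2 / 0.045²
  = 2.706025 × 0.16 / 0.002025
  = 213.8094

Round up to the nearest whole number: n = 214

214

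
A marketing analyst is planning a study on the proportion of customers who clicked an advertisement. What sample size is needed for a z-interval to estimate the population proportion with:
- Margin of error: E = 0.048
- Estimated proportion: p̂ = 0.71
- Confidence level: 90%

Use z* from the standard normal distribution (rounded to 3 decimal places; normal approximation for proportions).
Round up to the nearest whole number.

Using z* for proportion z-interval (normal approximation).

For 90% confidence, z* = 1.645 (from standard normal table)

Sample size formula for proportion z-interval: n = z*²p̂(1-p̂)/E²

n = 1.645² × 0.71 × 0.29 / 0.048²
  = 2.706025 × 0.2059 / 0.002304
  = 241.8275

Round up to the nearest whole number: n = 242

242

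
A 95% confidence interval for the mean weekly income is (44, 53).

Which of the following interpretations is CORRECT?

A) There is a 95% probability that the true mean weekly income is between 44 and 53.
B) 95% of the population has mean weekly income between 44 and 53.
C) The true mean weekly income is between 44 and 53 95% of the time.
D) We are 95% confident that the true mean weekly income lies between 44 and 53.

A confidence interval represents our confidence in the procedure, not a probability statement about the parameter.

Key concept: If we repeated this sampling process many times and computed a 95% CI each time, about 95% of those intervals would contain the true population parameter.

For this specific interval (44, 53):
- Midpoint (point estimate): 48.5
- Margin of error: 4.5

The correct interpretation is the one stating confidence that the true parameter lies in the interval — option D.

D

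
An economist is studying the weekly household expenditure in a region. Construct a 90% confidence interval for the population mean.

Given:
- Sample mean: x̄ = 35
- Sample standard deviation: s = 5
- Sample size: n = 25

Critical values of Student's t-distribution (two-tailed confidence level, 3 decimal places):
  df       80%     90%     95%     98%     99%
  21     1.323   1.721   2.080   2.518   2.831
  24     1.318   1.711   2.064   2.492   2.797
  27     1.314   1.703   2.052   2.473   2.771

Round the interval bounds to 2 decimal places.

The population standard deviation σ is unknown (only the sample standard deviation s is given), so use a t-interval with df = n - 1 = 25 - 1 = 24.

For 90% confidence with df = 24, t* = 1.711 (from t-table)

Standard error: SE = s/√n = 5/√25 = 1.000000

Margin of error: E = t* × SE = 1.711 × 1.000000 = 1.7110

T-interval: x̄ ± E = 35 ± 1.7110 = (33.2890, 36.7110)

Rounded to 2 decimal places:

(33.29, 36.71)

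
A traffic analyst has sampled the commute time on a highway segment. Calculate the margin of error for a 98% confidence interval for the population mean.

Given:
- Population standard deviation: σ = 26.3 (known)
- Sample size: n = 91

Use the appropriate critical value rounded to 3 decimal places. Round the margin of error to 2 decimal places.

The population standard deviation σ is known, so use the z-interval margin of error formula.

For 98% confidence, z* = 2.326 (from standard normal table)

Margin of error formula for z-interval: E = z* × σ/√n

E = 2.326 × 26.3/√91
  = 2.326 × 2.756989
  = 6.4128

Rounded to 2 decimal places:

6.41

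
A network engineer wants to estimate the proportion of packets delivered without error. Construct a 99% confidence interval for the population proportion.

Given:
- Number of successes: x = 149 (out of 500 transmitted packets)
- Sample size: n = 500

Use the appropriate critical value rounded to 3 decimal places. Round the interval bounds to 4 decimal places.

Sample proportion: p̂ = 149/500 = 0.298000

Check conditions for normal approximation:
  np̂ = 149 ≥ 10 ✓
  n(1-p̂) = 351 ≥ 10 ✓

The sample is large enough, so use a z-interval (normal approximation) for the proportion.

For 99% confidence, z* = 2.576 (from standard normal table)

Standard error: SE = √(p̂(1-p̂)/n) = √(0.298000×0.702000/500) = 0.02045463

Margin of error: E = z* × SE = 2.576 × 0.02045463 = 0.052691

Z-interval: p̂ ± E = 0.298000 ± 0.052691 = (0.245309, 0.350691)

Rounded to 4 decimal places:

(0.2453, 0.3507)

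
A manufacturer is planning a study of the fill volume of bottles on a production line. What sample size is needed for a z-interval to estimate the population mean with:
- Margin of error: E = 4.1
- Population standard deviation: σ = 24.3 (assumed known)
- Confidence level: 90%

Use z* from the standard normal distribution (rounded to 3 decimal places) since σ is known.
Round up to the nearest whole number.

Using z* since population σ is known (z-interval formula).

For 90% confidence, z* = 1.645 (from standard normal table)

Sample size formula for z-interval: n = (z*σ/E)²

n = (1.645 × 24.3 / 4.1)²
  = (9.749634)²
  = 95.0554

Round up to the nearest whole number: n = 96

96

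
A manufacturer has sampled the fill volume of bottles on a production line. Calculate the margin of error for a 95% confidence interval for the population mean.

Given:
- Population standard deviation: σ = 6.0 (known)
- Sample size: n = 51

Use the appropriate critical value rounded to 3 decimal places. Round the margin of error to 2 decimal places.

The population standard deviation σ is known, so use the z-interval margin of error formula.

For 95% confidence, z* = 1.96 (from standard normal table)

Margin of error formula for z-interval: E = z* × σ/√n

E = 1.96 × 6.0/√51
  = 1.96 × 0.840168
  = 1.6467

Rounded to 2 decimal places:

1.65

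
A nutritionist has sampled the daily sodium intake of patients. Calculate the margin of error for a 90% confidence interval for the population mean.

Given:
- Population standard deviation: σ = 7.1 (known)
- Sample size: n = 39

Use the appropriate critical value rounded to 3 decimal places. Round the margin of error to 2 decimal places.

The population standard deviation σ is known, so use the z-interval margin of error formula.

For 90% confidence, z* = 1.645 (from standard normal table)

Margin of error formula for z-interval: E = z* × σ/√n

E = 1.645 × 7.1/√39
  = 1.645 × 1.136910
  = 1.8702

Rounded to 2 decimal places:

1.87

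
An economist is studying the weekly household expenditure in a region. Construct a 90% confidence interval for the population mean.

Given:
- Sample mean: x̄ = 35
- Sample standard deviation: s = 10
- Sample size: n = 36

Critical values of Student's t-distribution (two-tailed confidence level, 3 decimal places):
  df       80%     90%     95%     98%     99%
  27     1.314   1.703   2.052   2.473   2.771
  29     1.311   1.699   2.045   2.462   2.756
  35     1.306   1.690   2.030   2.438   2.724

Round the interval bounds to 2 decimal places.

The population standard deviation σ is unknown (only the sample standard deviation s is given), so use a t-interval with df = n - 1 = 36 - 1 = 35.

For 90% confidence with df = 35, t* = 1.690 (from t-table)

Standard error: SE = s/√n = 10/√36 = 1.666667

Margin of error: E = t* × SE = 1.690 × 1.666667 = 2.8167

T-interval: x̄ ± E = 35 ± 2.8167 = (32.1833, 37.8167)

Rounded to 2 decimal places:

(32.18, 37.82)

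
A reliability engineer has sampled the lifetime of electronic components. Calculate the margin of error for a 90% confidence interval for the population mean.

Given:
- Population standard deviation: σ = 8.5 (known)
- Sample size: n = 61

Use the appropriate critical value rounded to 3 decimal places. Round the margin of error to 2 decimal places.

The population standard deviation σ is known, so use the z-interval margin of error formula.

For 90% confidence, z* = 1.645 (from standard normal table)

Margin of error formula for z-interval: E = z* × σ/√n

E = 1.645 × 8.5/√61
  = 1.645 × 1.088313
  = 1.7903

Rounded to 2 decimal places:

1.79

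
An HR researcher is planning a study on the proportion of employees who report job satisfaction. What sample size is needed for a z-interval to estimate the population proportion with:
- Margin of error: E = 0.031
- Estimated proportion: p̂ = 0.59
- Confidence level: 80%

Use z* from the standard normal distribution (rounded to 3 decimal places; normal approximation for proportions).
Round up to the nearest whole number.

Using z* for proportion z-interval (normal approximation).

For 80% confidence, z* = 1.282 (from standard normal table)

Sample size formula for proportion z-interval: n = z*²p̂(1-p̂)/E²

n = 1.282² × 0.59 × 0.41 / 0.031²
  = 1.643524 × 0.2419 / 0.000961
  = 413.7029

Round up to the nearest whole number: n = 414

414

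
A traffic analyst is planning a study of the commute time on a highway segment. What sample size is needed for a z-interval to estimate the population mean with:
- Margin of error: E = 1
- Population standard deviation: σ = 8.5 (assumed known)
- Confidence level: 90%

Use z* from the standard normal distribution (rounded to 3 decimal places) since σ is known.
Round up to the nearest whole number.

Using z* since population σ is known (z-interval formula).

For 90% confidence, z* = 1.645 (from standard normal table)

Sample size formula for z-interval: n = (z*σ/E)²

n = (1.645 × 8.5 / 1)²
  = (13.982500)²
  = 195.5103

Round up to the nearest whole number: n = 196

196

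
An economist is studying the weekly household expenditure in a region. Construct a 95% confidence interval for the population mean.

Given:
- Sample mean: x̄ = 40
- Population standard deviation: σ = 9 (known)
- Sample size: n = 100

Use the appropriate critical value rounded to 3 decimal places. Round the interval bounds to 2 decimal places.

The population standard deviation σ is known, so use a z-interval (standard normal critical value).

For 95% confidence, z* = 1.96 (from standard normal table)

Standard error: SE = σ/√n = 9/√100 = 0.900000

Margin of error: E = z* × SE = 1.96 × 0.900000 = 1.7640

Z-interval: x̄ ± E = 40 ± 1.7640 = (38.2360, 41.7640)

Rounded to 2 decimal places:

(38.24, 41.76)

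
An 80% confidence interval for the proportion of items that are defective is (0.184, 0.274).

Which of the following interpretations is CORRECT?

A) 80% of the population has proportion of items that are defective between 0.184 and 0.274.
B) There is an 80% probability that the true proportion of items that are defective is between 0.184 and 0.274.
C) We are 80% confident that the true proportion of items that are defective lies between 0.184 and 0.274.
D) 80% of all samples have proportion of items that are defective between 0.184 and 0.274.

A confidence interval represents our confidence in the procedure, not a probability statement about the parameter.

Key concept: If we repeated this sampling process many times and computed an 80% CI each time, about 80% of those intervals would contain the true population parameter.

For this specific interval (0.184, 0.274):
- Midpoint (point estimate): 0.229
- Margin of error: 0.045

The correct interpretation is the one stating confidence that the true parameter lies in the interval — option C.

C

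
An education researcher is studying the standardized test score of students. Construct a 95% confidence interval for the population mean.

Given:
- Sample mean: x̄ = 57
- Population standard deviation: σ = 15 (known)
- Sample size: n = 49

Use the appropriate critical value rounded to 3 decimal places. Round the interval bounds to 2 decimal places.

The population standard deviation σ is known, so use a z-interval (standard normal critical value).

For 95% confidence, z* = 1.96 (from standard normal table)

Standard error: SE = σ/√n = 15/√49 = 2.142857

Margin of error: E = z* × SE = 1.96 × 2.142857 = 4.2000

Z-interval: x̄ ± E = 57 ± 4.2000 = (52.8000, 61.2000)

Rounded to 2 decimal places:

(52.80, 61.20)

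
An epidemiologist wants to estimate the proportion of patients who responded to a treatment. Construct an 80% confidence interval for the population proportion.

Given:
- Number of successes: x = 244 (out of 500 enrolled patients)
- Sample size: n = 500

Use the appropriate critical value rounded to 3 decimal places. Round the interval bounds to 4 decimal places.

Sample proportion: p̂ = 244/500 = 0.488000

Check conditions for normal approximation:
  np̂ = 244 ≥ 10 ✓
  n(1-p̂) = 256 ≥ 10 ✓

The sample is large enough, so use a z-interval (normal approximation) for the proportion.

For 80% confidence, z* = 1.282 (from standard normal table)

Standard error: SE = √(p̂(1-p̂)/n) = √(0.488000×0.512000/500) = 0.02235424

Margin of error: E = z* × SE = 1.282 × 0.02235424 = 0.028658

Z-interval: p̂ ± E = 0.488000 ± 0.028658 = (0.459342, 0.516658)

Rounded to 4 decimal places:

(0.4593, 0.5167)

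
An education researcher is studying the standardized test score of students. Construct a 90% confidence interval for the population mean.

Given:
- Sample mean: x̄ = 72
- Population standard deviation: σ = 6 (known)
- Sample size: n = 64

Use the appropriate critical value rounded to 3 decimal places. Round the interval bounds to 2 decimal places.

The population standard deviation σ is known, so use a z-interval (standard normal critical value).

For 90% confidence, z* = 1.645 (from standard normal table)

Standard error: SE = σ/√n = 6/√64 = 0.750000

Margin of error: E = z* × SE = 1.645 × 0.750000 = 1.2338

Z-interval: x̄ ± E = 72 ± 1.2338 = (70.7662, 73.2338)

Rounded to 2 decimal places:

(70.77, 73.23)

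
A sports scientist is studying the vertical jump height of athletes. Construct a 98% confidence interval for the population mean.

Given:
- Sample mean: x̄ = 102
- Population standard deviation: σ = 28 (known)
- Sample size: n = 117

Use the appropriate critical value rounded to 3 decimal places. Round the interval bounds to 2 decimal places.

The population standard deviation σ is known, so use a z-interval (standard normal critical value).

For 98% confidence, z* = 2.326 (from standard normal table)

Standard error: SE = σ/√n = 28/√117 = 2.588601

Margin of error: E = z* × SE = 2.326 × 2.588601 = 6.0211

Z-interval: x̄ ± E = 102 ± 6.0211 = (95.9789, 108.0211)

Rounded to 2 decimal places:

(95.98, 108.02)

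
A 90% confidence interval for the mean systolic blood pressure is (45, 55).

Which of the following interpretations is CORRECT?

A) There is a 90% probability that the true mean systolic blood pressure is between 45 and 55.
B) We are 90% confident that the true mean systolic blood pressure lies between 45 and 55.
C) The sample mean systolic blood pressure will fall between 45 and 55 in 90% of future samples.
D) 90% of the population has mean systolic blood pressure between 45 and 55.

A confidence interval represents our confidence in the procedure, not a probability statement about the parameter.

Key concept: If we repeated this sampling process many times and computed a 90% CI each time, about 90% of those intervals would contain the true population parameter.

For this specific interval (45, 55):
- Midpoint (point estimate): 50
- Margin of error: 5

The correct interpretation is the one stating confidence that the true parameter lies in the interval — option B.

B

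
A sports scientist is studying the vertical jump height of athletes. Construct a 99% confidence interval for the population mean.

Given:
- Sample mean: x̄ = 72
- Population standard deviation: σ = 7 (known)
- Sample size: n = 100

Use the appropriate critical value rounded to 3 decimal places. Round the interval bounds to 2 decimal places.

The population standard deviation σ is known, so use a z-interval (standard normal critical value).

For 99% confidence, z* = 2.576 (from standard normal table)

Standard error: SE = σ/√n = 7/√100 = 0.700000

Margin of error: E = z* × SE = 2.576 × 0.700000 = 1.8032

Z-interval: x̄ ± E = 72 ± 1.8032 = (70.1968, 73.8032)

Rounded to 2 decimal places:

(70.20, 73.80)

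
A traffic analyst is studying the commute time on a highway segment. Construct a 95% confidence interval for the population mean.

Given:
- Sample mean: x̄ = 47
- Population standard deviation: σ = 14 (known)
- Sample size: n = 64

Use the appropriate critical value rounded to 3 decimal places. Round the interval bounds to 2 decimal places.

The population standard deviation σ is known, so use a z-interval (standard normal critical value).

For 95% confidence, z* = 1.96 (from standard normal table)

Standard error: SE = σ/√n = 14/√64 = 1.750000

Margin of error: E = z* × SE = 1.96 × 1.750000 = 3.4300

Z-interval: x̄ ± E = 47 ± 3.4300 = (43.5700, 50.4300)

Rounded to 2 decimal places:

(43.57, 50.43)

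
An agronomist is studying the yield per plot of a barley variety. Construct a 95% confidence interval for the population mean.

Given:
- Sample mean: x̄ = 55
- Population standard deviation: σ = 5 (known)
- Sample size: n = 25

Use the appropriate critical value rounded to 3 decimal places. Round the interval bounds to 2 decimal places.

The population standard deviation σ is known, so use a z-interval (standard normal critical value).

For 95% confidence, z* = 1.96 (from standard normal table)

Standard error: SE = σ/√n = 5/√25 = 1.000000

Margin of error: E = z* × SE = 1.96 × 1.000000 = 1.9600

Z-interval: x̄ ± E = 55 ± 1.9600 = (53.0400, 56.9600)

Rounded to 2 decimal places:

(53.04, 56.96)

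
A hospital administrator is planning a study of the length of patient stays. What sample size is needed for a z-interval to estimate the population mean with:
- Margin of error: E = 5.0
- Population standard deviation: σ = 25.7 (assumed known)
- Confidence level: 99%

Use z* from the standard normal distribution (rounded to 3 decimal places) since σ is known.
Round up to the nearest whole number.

Using z* since population σ is known (z-interval formula).

For 99% confidence, z* = 2.576 (from standard normal table)

Sample size formula for z-interval: n = (z*σ/E)²

n = (2.576 × 25.7 / 5.0)²
  = (13.240640)²
  = 175.3145

Round up to the nearest whole number: n = 176

176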